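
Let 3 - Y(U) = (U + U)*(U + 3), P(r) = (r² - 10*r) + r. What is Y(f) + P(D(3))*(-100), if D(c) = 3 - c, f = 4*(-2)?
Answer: -77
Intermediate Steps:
f = -8
P(r) = r² - 9*r
Y(U) = 3 - 2*U*(3 + U) (Y(U) = 3 - (U + U)*(U + 3) = 3 - 2*U*(3 + U))
Y(f) + P(D(3))*(-100) = (3 - 6*(-8) - 2*(-8)²) + ((3 - 1*3)*(-9 + (3 - 1*3)))*(-100) = (3 + 48 - 2*64) + ((3 - 3)*(-9 + (3 - 3)))*(-100) = (3 + 48 - 128) + (0*(-9 + 0))*(-100) = -77 + (0*(-9))*(-100) = -77 + 0*(-100) = -77 + 0 = -77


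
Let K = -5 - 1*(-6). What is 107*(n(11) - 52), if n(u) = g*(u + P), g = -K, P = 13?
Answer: -8132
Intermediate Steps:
K = 1 (K = -5 + 6 = 1)
g = -1 (g = -1*1 = -1)
n(u) = -13 - u (n(u) = -(u + 13) = -(13 + u) = -13 - u)
107*(n(11) - 52) = 107*((-13 - 1*11) - 52) = 107*((-13 - 11) - 52) = 107*(-24 - 52) = 107*(-76) = -8132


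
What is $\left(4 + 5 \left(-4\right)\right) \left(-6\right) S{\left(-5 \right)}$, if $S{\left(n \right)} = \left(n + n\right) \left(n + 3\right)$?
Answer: $1920$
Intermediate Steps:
$S{\left(n \right)} = 2 n \left(3 + n\right)$
$\left(4 + 5 \left(-4\right)\right) \left(-6\right) S{\left(-5 \right)} = \left(4 + 5 \left(-4\right)\right) \left(-6\right) 2 \left(-5\right) \left(3 - 5\right) = \left(4 - 20\right) \left(-6\right) 2 \left(-5\right) \left(-2\right) = \left(-16\right) \left(-6\right) 20 = 96 \cdot 20 = 1920$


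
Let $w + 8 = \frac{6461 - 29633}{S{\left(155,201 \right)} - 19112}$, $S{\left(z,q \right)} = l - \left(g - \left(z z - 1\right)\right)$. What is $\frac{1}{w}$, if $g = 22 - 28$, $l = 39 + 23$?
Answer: $- \frac{415}{5251} \approx -0.079033$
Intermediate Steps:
$l = 62$
$g = -6$ ($g = 22 - 28 = -6$)
$S{\left(z,q \right)} = 67 + z^{2}$ ($S{\left(z,q \right)} = 62 - \left(-6 - \left(z z - 1\right)\right) = 62 - \left(-6 - \left(z^{2} - 1\right)\right) = 62 - \left(-6 - \left(-1 + z^{2}\right)\right) = 62 - \left(-5 - z^{2}\right) = 62 + \left(5 + z^{2}\right) = 67 + z^{2}$)
$w = - \frac{5251}{415}$ ($w = -8 + \frac{6461 - 29633}{\left(67 + 155^{2}\right) - 19112} = -8 - \frac{23172}{\left(67 + 24025\right) - 19112} = -8 - \frac{23172}{24092 - 19112} = -8 - \frac{23172}{4980} = -8 - \frac{1931}{415} = - \frac{5251}{415} \approx -12.653$)
$\frac{1}{w} = \frac{1}{- \frac{5251}{415}} = - \frac{415}{5251}$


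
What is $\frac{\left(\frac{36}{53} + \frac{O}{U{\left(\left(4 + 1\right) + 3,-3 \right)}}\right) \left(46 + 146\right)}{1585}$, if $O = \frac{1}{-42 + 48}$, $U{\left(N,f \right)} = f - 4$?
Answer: $\frac{46688}{588035} \approx 0.079397$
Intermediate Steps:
$U{\left(N,f \right)} = -4 + f$ ($U{\left(N,f \right)} = f - 4 = -4 + f$)
$O = \frac{1}{6} \approx 0.16667$
$\frac{\left(\frac{36}{53} + \frac{O}{U{\left(\left(4 + 1\right) + 3,-3 \right)}}\right) \left(46 + 146\right)}{1585} = \frac{\left(\frac{36}{53} + \frac{1}{6 \left(-4 - 3\right)}\right) \left(46 + 146\right)}{1585} = \left(36 \cdot \frac{1}{53} + \frac{1}{6 \left(-7\right)}\right) 192 \cdot \frac{1}{1585} = \left(\frac{36}{53} + \frac{1}{6} \left(- \frac{1}{7}\right)\right) 192 \cdot \frac{1}{1585} = \left(\frac{36}{53} - \frac{1}{42}\right) 192 \cdot \frac{1}{1585} = \frac{1459}{2226} \cdot 192 \cdot \frac{1}{1585} = \frac{46688}{371} \cdot \frac{1}{1585} = \frac{46688}{588035}$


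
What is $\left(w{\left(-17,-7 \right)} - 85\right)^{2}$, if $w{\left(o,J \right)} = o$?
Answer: $10404$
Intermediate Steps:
$\left(w{\left(-17,-7 \right)} - 85\right)^{2} = \left(-17 - 85\right)^{2} = \left(-102\right)^{2} = 10404$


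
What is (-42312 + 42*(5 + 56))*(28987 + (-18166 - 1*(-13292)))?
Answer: -958491750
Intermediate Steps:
(-42312 + 42*(5 + 56))*(28987 + (-18166 - 1*(-13292))) = (-42312 + 42*61)*(28987 + (-18166 + 13292)) = (-42312 + 2562)*(28987 - 4874) = -39750*24113 = -958491750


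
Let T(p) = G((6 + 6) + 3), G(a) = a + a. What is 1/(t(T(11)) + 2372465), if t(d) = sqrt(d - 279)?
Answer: 2372465/5628590176474 - I*sqrt(249)/5628590176474 ≈ 4.215e-7 - 2.8035e-12*I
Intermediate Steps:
G(a) = 2*a
T(p) = 30 (T(p) = 2*((6 + 6) + 3) = 2*(12 + 3) = 2*15 = 30)
t(d) = sqrt(-279 + d)
1/(t(T(11)) + 2372465) = 1/(sqrt(-279 + 30) + 2372465) = 1/(sqrt(-249) + 2372465) = 1/(I*sqrt(249) + 2372465) = 1/(2372465 + I*sqrt(249))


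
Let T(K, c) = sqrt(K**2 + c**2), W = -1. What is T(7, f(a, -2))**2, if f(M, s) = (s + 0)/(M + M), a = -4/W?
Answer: 785/16 ≈ 49.063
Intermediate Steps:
a = 4 (a = -4/(-1) = -4*(-1) = 4)
f(M, s) = s/(2*M) (f(M, s) = s/((2*M)) = s*(1/(2*M)) = s/(2*M))
T(7, f(a, -2))**2 = (sqrt(7**2 + ((1/2)*(-2)/4)**2))**2 = (sqrt(49 + ((1/2)*(-2)*(1/4))**2))**2 = (sqrt(49 + (-1/4)**2))**2 = (sqrt(49 + 1/16))**2 = (sqrt(785/16))**2 = (sqrt(785)/4)**2 = 785/16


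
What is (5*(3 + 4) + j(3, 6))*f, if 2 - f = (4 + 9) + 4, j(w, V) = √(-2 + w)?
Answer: -540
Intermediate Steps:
f = -15 (f = 2 - ((4 + 9) + 4) = 2 - (13 + 4) = 2 - 1*17 = 2 - 17 = -15)
(5*(3 + 4) + j(3, 6))*f = (5*(3 + 4) + √(-2 + 3))*(-15) = (5*7 + √1)*(-15) = (35 + 1)*(-15) = 36*(-15) = -540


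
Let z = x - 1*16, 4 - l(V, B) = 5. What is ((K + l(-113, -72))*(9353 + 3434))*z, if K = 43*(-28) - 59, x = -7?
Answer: 371743664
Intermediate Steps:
l(V, B) = -1 (l(V, B) = 4 - 1*5 = 4 - 5 = -1)
z = -23 (z = -7 - 1*16 = -7 - 16 = -23)
K = -1263 (K = -1204 - 59 = -1263)
((K + l(-113, -72))*(9353 + 3434))*z = ((-1263 - 1)*(9353 + 3434))*(-23) = -1264*12787*(-23) = -16162768*(-23) = 371743664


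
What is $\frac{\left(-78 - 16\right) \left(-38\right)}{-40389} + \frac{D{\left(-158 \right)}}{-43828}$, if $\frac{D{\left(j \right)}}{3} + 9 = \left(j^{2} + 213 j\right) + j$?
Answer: $\frac{916622503}{1770169092} \approx 0.51782$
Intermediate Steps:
$D{\left(j \right)} = -27 + 3 j^{2} + 642 j$ ($D{\left(j \right)} = -27 + 3 \left(\left(j^{2} + 213 j\right) + j\right) = -27 + 3 \left(j^{2} + 214 j\right) = -27 + \left(3 j^{2} + 642 j\right) = -27 + 3 j^{2} + 642 j$)
$\frac{\left(-78 - 16\right) \left(-38\right)}{-40389} + \frac{D{\left(-158 \right)}}{-43828} = \frac{\left(-78 - 16\right) \left(-38\right)}{-40389} + \frac{-27 + 3 \left(-158\right)^{2} + 642 \left(-158\right)}{-43828} = \left(-94\right) \left(-38\right) \left(- \frac{1}{40389}\right) + \left(-27 + 3 \cdot 24964 - 101436\right) \left(- \frac{1}{43828}\right) = 3572 \left(- \frac{1}{40389}\right) + \left(-27 + 74892 - 101436\right) \left(- \frac{1}{43828}\right) = - \frac{3572}{40389} - - \frac{26571}{43828} = - \frac{3572}{40389} + \frac{26571}{43828} = \frac{916622503}{1770169092}$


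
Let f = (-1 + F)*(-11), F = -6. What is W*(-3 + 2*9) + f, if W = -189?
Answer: -2758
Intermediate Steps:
f = 77 (f = (-1 - 6)*(-11) = -7*(-11) = 77)
W*(-3 + 2*9) + f = -189*(-3 + 2*9) + 77 = -189*(-3 + 18) + 77 = -189*15 + 77 = -2835 + 77 = -2758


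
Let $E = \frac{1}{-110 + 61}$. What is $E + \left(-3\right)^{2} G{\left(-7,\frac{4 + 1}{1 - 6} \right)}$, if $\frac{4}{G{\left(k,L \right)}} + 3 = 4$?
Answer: $\frac{1763}{49} \approx 35.98$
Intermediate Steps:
$G{\left(k,L \right)} = 4$ ($G{\left(k,L \right)} = \frac{4}{-3 + 4} = \frac{4}{1} = 4 \cdot 1 = 4$)
$E = - \frac{1}{49}$ ($E = \frac{1}{-49} = - \frac{1}{49} \approx -0.020408$)
$E + \left(-3\right)^{2} G{\left(-7,\frac{4 + 1}{1 - 6} \right)} = - \frac{1}{49} + \left(-3\right)^{2} \cdot 4 = - \frac{1}{49} + 9 \cdot 4 = - \frac{1}{49} + 36 = \frac{1763}{49}$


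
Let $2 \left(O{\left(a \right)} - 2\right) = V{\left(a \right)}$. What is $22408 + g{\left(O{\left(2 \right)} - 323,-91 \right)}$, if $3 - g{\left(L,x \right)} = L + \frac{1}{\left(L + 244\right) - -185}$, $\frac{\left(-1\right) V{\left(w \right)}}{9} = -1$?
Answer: $\frac{10227371}{450} \approx 22728.0$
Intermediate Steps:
$V{\left(w \right)} = 9$ ($V{\left(w \right)} = \left(-9\right) \left(-1\right) = 9$)
$O{\left(a \right)} = \frac{13}{2}$ ($O{\left(a \right)} = 2 + \frac{1}{2} \cdot 9 = 2 + \frac{9}{2} = \frac{13}{2}$)
$g{\left(L,x \right)} = 3 - L - \frac{1}{429 + L}$ ($g{\left(L,x \right)} = 3 - \left(L + \frac{1}{\left(L + 244\right) - -185}\right) = 3 - \left(L + \frac{1}{\left(244 + L\right) + 185}\right) = 3 - \left(L + \frac{1}{429 + L}\right) = 3 - L - \frac{1}{429 + L}$)
$22408 + g{\left(O{\left(2 \right)} - 323,-91 \right)} = 22408 + \frac{1286 - \left(\frac{13}{2} - 323\right)^{2} - 426 \left(\frac{13}{2} - 323\right)}{429 + \left(\frac{13}{2} - 323\right)} = 22408 + \frac{1286 - \left(- \frac{633}{2}\right)^{2} - -134829}{429 - \frac{633}{2}} = 22408 + \frac{1286 - \frac{400689}{4} + 134829}{\frac{225}{2}} = 22408 + \frac{2 \left(1286 - \frac{400689}{4} + 134829\right)}{225} = 22408 + \frac{2}{225} \cdot \frac{143771}{4} = 22408 + \frac{143771}{450} = \frac{10227371}{450}$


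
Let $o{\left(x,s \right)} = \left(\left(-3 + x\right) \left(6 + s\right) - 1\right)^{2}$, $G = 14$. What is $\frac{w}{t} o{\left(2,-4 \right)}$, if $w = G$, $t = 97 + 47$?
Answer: $\frac{7}{8} \approx 0.875$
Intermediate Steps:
$t = 144$
$o{\left(x,s \right)} = \left(-1 + \left(-3 + x\right) \left(6 + s\right)\right)^{2}$
$w = 14$
$\frac{w}{t} o{\left(2,-4 \right)} = \frac{14}{144} \left(-19 - -12 + 6 \cdot 2 - 8\right)^{2} = 14 \cdot \frac{1}{144} \left(-19 + 12 + 12 - 8\right)^{2} = \frac{7 \left(-3\right)^{2}}{72} = \frac{7}{72} \cdot 9 = \frac{7}{8}$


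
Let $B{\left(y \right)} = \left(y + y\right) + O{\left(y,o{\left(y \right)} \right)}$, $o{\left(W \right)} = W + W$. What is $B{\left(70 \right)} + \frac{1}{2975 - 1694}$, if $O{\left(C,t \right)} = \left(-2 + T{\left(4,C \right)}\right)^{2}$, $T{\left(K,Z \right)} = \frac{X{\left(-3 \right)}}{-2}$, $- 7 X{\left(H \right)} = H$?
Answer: $\frac{5197411}{35868} \approx 144.9$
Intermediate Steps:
$o{\left(W \right)} = 2 W$
$X{\left(H \right)} = - \frac{H}{7}$
$T{\left(K,Z \right)} = - \frac{3}{14}$ ($T{\left(K,Z \right)} = \frac{\left(- \frac{1}{7}\right) \left(-3\right)}{-2} = \frac{3}{7} \left(- \frac{1}{2}\right) = - \frac{3}{14}$)
$O{\left(C,t \right)} = \frac{961}{196}$ ($O{\left(C,t \right)} = \left(-2 - \frac{3}{14}\right)^{2} = \left(- \frac{31}{14}\right)^{2} = \frac{961}{196}$)
$B{\left(y \right)} = \frac{961}{196} + 2 y$ ($B{\left(y \right)} = \left(y + y\right) + \frac{961}{196} = 2 y + \frac{961}{196} = \frac{961}{196} + 2 y$)
$B{\left(70 \right)} + \frac{1}{2975 - 1694} = \left(\frac{961}{196} + 2 \cdot 70\right) + \frac{1}{2975 - 1694} = \left(\frac{961}{196} + 140\right) + \frac{1}{1281} = \frac{28401}{196} + \frac{1}{1281} = \frac{5197411}{35868}$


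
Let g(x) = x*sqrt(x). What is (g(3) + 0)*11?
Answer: 33*sqrt(3) ≈ 57.158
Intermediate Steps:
g(x) = x**(3/2)
(g(3) + 0)*11 = (3**(3/2) + 0)*11 = (3*sqrt(3) + 0)*11 = (3*sqrt(3))*11 = 33*sqrt(3)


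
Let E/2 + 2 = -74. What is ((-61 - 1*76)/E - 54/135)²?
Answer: 145161/577600 ≈ 0.25132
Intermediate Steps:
E = -152 (E = -4 + 2*(-74) = -4 - 148 = -152)
((-61 - 1*76)/E - 54/135)² = ((-61 - 1*76)/(-152) - 54/135)² = ((-61 - 76)*(-1/152) - 54*1/135)² = (-137*(-1/152) - ⅖)² = (137/152 - ⅖)² = (381/760)² = 145161/577600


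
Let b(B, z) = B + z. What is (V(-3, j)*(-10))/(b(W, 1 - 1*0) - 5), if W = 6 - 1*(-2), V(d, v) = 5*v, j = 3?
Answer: -75/2 ≈ -37.500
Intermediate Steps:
W = 8 (W = 6 + 2 = 8)
(V(-3, j)*(-10))/(b(W, 1 - 1*0) - 5) = ((5*3)*(-10))/((8 + (1 - 1*0)) - 5) = (15*(-10))/((8 + (1 + 0)) - 5) = -150/((8 + 1) - 5) = -150/(9 - 5) = -150/4 = -150*1/4 = -75/2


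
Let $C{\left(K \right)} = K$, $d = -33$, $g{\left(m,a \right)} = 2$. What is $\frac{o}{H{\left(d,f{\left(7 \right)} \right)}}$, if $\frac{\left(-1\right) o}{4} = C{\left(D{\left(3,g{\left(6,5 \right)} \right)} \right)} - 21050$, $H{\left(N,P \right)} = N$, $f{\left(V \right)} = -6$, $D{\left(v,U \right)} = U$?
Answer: $- \frac{28064}{11} \approx -2551.3$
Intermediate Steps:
$o = 84192$ ($o = - 4 \left(2 - 21050\right) = \left(-4\right) \left(-21048\right) = 84192$)
$\frac{o}{H{\left(d,f{\left(7 \right)} \right)}} = \frac{84192}{-33} = 84192 \left(- \frac{1}{33}\right) = - \frac{28064}{11}$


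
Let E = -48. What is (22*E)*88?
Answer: -92928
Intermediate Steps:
(22*E)*88 = (22*(-48))*88 = -1056*88 = -92928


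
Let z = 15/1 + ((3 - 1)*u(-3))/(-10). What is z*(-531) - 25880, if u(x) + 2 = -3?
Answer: -34376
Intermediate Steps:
u(x) = -5 (u(x) = -2 - 3 = -5)
z = 16 (z = 15/1 + ((3 - 1)*(-5))/(-10) = 15*1 + (2*(-5))*(-⅒) = 15 - 10*(-⅒) = 15 + 1 = 16)
z*(-531) - 25880 = 16*(-531) - 25880 = -8496 - 25880 = -34376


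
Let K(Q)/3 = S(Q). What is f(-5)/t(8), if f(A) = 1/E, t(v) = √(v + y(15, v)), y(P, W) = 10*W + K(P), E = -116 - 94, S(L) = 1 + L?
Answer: -√34/14280 ≈ -0.00040833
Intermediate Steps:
K(Q) = 3 + 3*Q (K(Q) = 3*(1 + Q) = 3 + 3*Q)
E = -210
y(P, W) = 3 + 3*P + 10*W (y(P, W) = 10*W + (3 + 3*P) = 3 + 3*P + 10*W)
t(v) = √(48 + 11*v) (t(v) = √(v + (3 + 3*15 + 10*v)) = √(v + (3 + 45 + 10*v)) = √(v + (48 + 10*v)) = √(48 + 11*v))
f(A) = -1/210 (f(A) = 1/(-210) = -1/210)
f(-5)/t(8) = -1/(210*√(48 + 11*8)) = -1/(210*√(48 + 88)) = -√34/68/210 = -√34/14280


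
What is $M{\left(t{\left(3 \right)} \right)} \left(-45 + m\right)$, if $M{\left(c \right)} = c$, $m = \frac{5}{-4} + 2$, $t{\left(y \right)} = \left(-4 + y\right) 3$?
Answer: $\frac{531}{4} \approx 132.75$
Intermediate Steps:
$t{\left(y \right)} = -12 + 3 y$
$m = \frac{3}{4}$ ($m = 5 \left(- \frac{1}{4}\right) + 2 = - \frac{5}{4} + 2 = \frac{3}{4} \approx 0.75$)
$M{\left(t{\left(3 \right)} \right)} \left(-45 + m\right) = \left(-12 + 3 \cdot 3\right) \left(-45 + \frac{3}{4}\right) = \left(-12 + 9\right) \left(- \frac{177}{4}\right) = \left(-3\right) \left(- \frac{177}{4}\right) = \frac{531}{4}$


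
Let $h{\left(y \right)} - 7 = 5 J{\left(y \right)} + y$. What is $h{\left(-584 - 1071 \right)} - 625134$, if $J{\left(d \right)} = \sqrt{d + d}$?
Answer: $-626782 + 5 i \sqrt{3310} \approx -6.2678 \cdot 10^{5} + 287.66 i$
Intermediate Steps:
$J{\left(d \right)} = \sqrt{2} \sqrt{d}$ ($J{\left(d \right)} = \sqrt{2 d} = \sqrt{2} \sqrt{d}$)
$h{\left(y \right)} = 7 + y + 5 \sqrt{2} \sqrt{y}$ ($h{\left(y \right)} = 7 + \left(5 \sqrt{2} \sqrt{y} + y\right) = 7 + \left(y + 5 \sqrt{2} \sqrt{y}\right) = 7 + y + 5 \sqrt{2} \sqrt{y}$)
$h{\left(-584 - 1071 \right)} - 625134 = \left(7 - 1655 + 5 \sqrt{2} \sqrt{-584 - 1071}\right) - 625134 = \left(7 - 1655 + 5 \sqrt{2} \sqrt{-1655}\right) - 625134 = \left(7 - 1655 + 5 \sqrt{2} i \sqrt{1655}\right) - 625134 = \left(7 - 1655 + 5 i \sqrt{3310}\right) - 625134 = \left(-1648 + 5 i \sqrt{3310}\right) - 625134 = -626782 + 5 i \sqrt{3310}$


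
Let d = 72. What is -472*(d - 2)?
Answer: -33040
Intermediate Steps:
-472*(d - 2) = -472*(72 - 2) = -472*70 = -33040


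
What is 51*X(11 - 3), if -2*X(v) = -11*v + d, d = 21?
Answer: 3417/2 ≈ 1708.5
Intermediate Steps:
X(v) = -21/2 + 11*v/2 (X(v) = -(-11*v + 21)/2 = -(21 - 11*v)/2 = -21/2 + 11*v/2)
51*X(11 - 3) = 51*(-21/2 + 11*(11 - 3)/2) = 51*(-21/2 + (11/2)*8) = 51*(-21/2 + 44) = 51*(67/2) = 3417/2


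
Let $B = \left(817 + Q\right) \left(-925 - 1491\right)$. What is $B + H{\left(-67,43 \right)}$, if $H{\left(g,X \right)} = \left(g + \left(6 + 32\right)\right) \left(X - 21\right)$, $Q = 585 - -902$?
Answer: $-5567102$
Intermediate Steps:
$Q = 1487$ ($Q = 585 + 902 = 1487$)
$H{\left(g,X \right)} = \left(-21 + X\right) \left(38 + g\right)$ ($H{\left(g,X \right)} = \left(g + 38\right) \left(-21 + X\right) = \left(38 + g\right) \left(-21 + X\right) = \left(-21 + X\right) \left(38 + g\right)$)
$B = -5566464$ ($B = \left(817 + 1487\right) \left(-925 - 1491\right) = 2304 \left(-2416\right) = -5566464$)
$B + H{\left(-67,43 \right)} = -5566464 + \left(-798 - -1407 + 38 \cdot 43 + 43 \left(-67\right)\right) = -5566464 + \left(-798 + 1407 + 1634 - 2881\right) = -5566464 - 638 = -5567102$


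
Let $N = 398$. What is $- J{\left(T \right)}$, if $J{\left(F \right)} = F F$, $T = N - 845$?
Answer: $-199809$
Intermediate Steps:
$T = -447$ ($T = 398 - 845 = -447$)
$J{\left(F \right)} = F^{2}$
$- J{\left(T \right)} = - \left(-447\right)^{2} = \left(-1\right) 199809 = -199809$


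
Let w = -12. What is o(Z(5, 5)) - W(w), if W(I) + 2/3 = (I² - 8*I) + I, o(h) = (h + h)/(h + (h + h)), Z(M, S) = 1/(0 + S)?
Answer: -680/3 ≈ -226.67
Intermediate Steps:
Z(M, S) = 1/S
o(h) = ⅔ (o(h) = (2*h)/(h + 2*h) = (2*h)/((3*h)) = (2*h)*(1/(3*h)) = ⅔)
W(I) = -⅔ + I² - 7*I (W(I) = -⅔ + ((I² - 8*I) + I) = -⅔ + (I² - 7*I) = -⅔ + I² - 7*I)
o(Z(5, 5)) - W(w) = ⅔ - (-⅔ + (-12)² - 7*(-12)) = ⅔ - (-⅔ + 144 + 84) = ⅔ - 1*682/3 = ⅔ - 682/3 = -680/3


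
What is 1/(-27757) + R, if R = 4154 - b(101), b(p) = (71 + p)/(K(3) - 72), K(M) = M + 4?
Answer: 7499441709/1804205 ≈ 4156.6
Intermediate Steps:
K(M) = 4 + M
b(p) = -71/65 - p/65 (b(p) = (71 + p)/((4 + 3) - 72) = (71 + p)/(7 - 72) = (71 + p)/(-65) = (71 + p)*(-1/65) = -71/65 - p/65)
R = 270182/65 (R = 4154 - (-71/65 - 1/65*101) = 4154 - (-71/65 - 101/65) = 4154 - 1*(-172/65) = 4154 + 172/65 = 270182/65 ≈ 4156.6)
1/(-27757) + R = 1/(-27757) + 270182/65 = -1/27757 + 270182/65 = 7499441709/1804205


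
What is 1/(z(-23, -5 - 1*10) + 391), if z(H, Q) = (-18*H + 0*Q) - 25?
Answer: 1/780 ≈ 0.0012821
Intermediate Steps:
z(H, Q) = -25 - 18*H (z(H, Q) = (-18*H + 0) - 25 = -18*H - 25 = -25 - 18*H)
1/(z(-23, -5 - 1*10) + 391) = 1/((-25 - 18*(-23)) + 391) = 1/((-25 + 414) + 391) = 1/(389 + 391) = 1/780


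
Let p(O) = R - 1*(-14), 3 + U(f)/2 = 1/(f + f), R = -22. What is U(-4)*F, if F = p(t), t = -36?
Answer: 50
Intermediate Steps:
U(f) = -6 + 1/f (U(f) = -6 + 2/(f + f) = -6 + 2/((2*f)) = -6 + 2*(1/(2*f)) = -6 + 1/f)
p(O) = -8 (p(O) = -22 - 1*(-14) = -22 + 14 = -8)
F = -8
U(-4)*F = (-6 + 1/(-4))*(-8) = (-6 - 1/4)*(-8) = -25/4*(-8) = 50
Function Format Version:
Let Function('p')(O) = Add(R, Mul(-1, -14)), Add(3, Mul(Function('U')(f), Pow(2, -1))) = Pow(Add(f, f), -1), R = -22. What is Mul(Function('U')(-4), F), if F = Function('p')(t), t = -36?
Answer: 50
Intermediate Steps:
Function('U')(f) = Add(-6, Pow(f, -1)) (Function('U')(f) = Add(-6, Mul(2, Pow(Add(f, f), -1))) = Add(-6, Mul(2, Pow(Mul(2, f), -1))) = Add(-6, Mul(2, Mul(Rational(1, 2), Pow(f, -1)))) = Add(-6, Pow(f, -1)))
Function('p')(O) = -8 (Function('p')(O) = Add(-22, Mul(-1, -14)) = Add(-22, 14) = -8)
F = -8
Mul(Function('U')(-4), F) = Mul(Add(-6, Pow(-4, -1)), -8) = Mul(Add(-6, Rational(-1, 4)), -8) = Mul(Rational(-25, 4), -8) = 50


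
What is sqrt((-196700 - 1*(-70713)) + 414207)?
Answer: 2*sqrt(72055) ≈ 536.86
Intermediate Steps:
sqrt((-196700 - 1*(-70713)) + 414207) = sqrt((-196700 + 70713) + 414207) = sqrt(-125987 + 414207) = sqrt(288220) = 2*sqrt(72055)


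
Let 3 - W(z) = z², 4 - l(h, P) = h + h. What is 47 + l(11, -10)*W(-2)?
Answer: 65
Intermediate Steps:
l(h, P) = 4 - 2*h (l(h, P) = 4 - (h + h) = 4 - 2*h)
W(z) = 3 - z²
47 + l(11, -10)*W(-2) = 47 + (4 - 2*11)*(3 - 1*(-2)²) = 47 + (4 - 22)*(3 - 1*4) = 47 - 18*(3 - 4) = 47 - 18*(-1) = 47 + 18 = 65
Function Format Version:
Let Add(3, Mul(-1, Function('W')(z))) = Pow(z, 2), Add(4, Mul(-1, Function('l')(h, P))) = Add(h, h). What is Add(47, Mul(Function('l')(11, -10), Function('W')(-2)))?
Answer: 65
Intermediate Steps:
Function('l')(h, P) = Add(4, Mul(-2, h)) (Function('l')(h, P) = Add(4, Mul(-1, Add(h, h))) = Add(4, Mul(-1, Mul(2, h))) = Add(4, Mul(-2, h)))
Function('W')(z) = Add(3, Mul(-1, Pow(z, 2)))
Add(47, Mul(Function('l')(11, -10), Function('W')(-2))) = Add(47, Mul(Add(4, Mul(-2, 11)), Add(3, Mul(-1, Pow(-2, 2))))) = Add(47, Mul(Add(4, -22), Add(3, Mul(-1, 4)))) = Add(47, Mul(-18, Add(3, -4))) = Add(47, Mul(-18, -1)) = Add(47, 18) = 65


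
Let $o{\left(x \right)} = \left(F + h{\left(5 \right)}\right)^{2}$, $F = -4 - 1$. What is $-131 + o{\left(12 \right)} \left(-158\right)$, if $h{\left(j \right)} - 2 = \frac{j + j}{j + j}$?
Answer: $-763$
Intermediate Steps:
$h{\left(j \right)} = 3$ ($h{\left(j \right)} = 2 + \frac{j + j}{j + j} = 2 + \frac{2 j}{2 j} = 2 + 2 j \frac{1}{2 j} = 2 + 1 = 3$)
$F = -5$
$o{\left(x \right)} = 4$ ($o{\left(x \right)} = \left(-5 + 3\right)^{2} = \left(-2\right)^{2} = 4$)
$-131 + o{\left(12 \right)} \left(-158\right) = -131 + 4 \left(-158\right) = -131 - 632 = -763$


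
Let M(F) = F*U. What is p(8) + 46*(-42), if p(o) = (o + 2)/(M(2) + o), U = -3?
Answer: -1927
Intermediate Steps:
M(F) = -3*F (M(F) = F*(-3) = -3*F)
p(o) = (2 + o)/(-6 + o) (p(o) = (o + 2)/(-3*2 + o) = (2 + o)/(-6 + o))
p(8) + 46*(-42) = (2 + 8)/(-6 + 8) + 46*(-42) = 10/2 - 1932 = (½)*10 - 1932 = 5 - 1932 = -1927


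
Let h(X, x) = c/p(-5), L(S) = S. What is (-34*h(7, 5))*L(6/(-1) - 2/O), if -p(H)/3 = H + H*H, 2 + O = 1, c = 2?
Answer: -68/15 ≈ -4.5333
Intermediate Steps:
O = -1 (O = -2 + 1 = -1)
p(H) = -3*H - 3*H² (p(H) = -3*(H + H*H) = -3*(H + H²) = -3*H - 3*H²)
h(X, x) = -1/30 (h(X, x) = 2/((-3*(-5)*(1 - 5))) = 2/((-3*(-5)*(-4))) = 2/(-60) = 2*(-1/60) = -1/30)
(-34*h(7, 5))*L(6/(-1) - 2/O) = (-34*(-1/30))*(6/(-1) - 2/(-1)) = 17*(6*(-1) - 2*(-1))/15 = 17*(-6 + 2)/15 = (17/15)*(-4) = -68/15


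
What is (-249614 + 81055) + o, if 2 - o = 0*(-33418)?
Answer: -168557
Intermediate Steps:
o = 2 (o = 2 - 0*(-33418) = 2 - 1*0 = 2 + 0 = 2)
(-249614 + 81055) + o = (-249614 + 81055) + 2 = -168559 + 2 = -168557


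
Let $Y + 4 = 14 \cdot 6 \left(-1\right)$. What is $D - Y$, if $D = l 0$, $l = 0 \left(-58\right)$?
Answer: $88$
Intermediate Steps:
$l = 0$
$D = 0$ ($D = 0 \cdot 0 = 0$)
$Y = -88$ ($Y = -4 + 14 \cdot 6 \left(-1\right) = -4 + 84 \left(-1\right) = -4 - 84 = -88$)
$D - Y = 0 - -88 = 0 + 88 = 88$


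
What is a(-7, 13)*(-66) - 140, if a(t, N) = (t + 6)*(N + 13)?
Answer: 1576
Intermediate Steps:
a(t, N) = (6 + t)*(13 + N)
a(-7, 13)*(-66) - 140 = (78 + 6*13 + 13*(-7) + 13*(-7))*(-66) - 140 = (78 + 78 - 91 - 91)*(-66) - 140 = -26*(-66) - 140 = 1716 - 140 = 1576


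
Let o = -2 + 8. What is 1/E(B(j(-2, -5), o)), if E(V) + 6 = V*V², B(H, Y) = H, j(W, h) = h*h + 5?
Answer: 1/26994 ≈ 3.7045e-5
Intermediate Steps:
j(W, h) = 5 + h² (j(W, h) = h² + 5 = 5 + h²)
o = 6
E(V) = -6 + V³ (E(V) = -6 + V*V² = -6 + V³)
1/E(B(j(-2, -5), o)) = 1/(-6 + (5 + (-5)²)³) = 1/(-6 + (5 + 25)³) = 1/(-6 + 30³) = 1/(-6 + 27000) = 1/26994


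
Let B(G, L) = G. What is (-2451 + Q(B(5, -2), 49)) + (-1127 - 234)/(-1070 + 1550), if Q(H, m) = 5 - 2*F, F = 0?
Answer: -1175441/480 ≈ -2448.8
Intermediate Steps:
Q(H, m) = 5 (Q(H, m) = 5 - 2*0 = 5 + 0 = 5)
(-2451 + Q(B(5, -2), 49)) + (-1127 - 234)/(-1070 + 1550) = (-2451 + 5) + (-1127 - 234)/(-1070 + 1550) = -2446 - 1361/480 = -1175441/480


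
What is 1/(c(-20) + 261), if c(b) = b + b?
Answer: 1/221 ≈ 0.0045249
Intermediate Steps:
c(b) = 2*b
1/(c(-20) + 261) = 1/(2*(-20) + 261) = 1/(-40 + 261) = 1/221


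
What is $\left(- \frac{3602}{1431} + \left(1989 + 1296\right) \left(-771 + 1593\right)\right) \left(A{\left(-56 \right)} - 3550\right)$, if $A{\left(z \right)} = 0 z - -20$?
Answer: $- \frac{13640212171040}{1431} \approx -9.5319 \cdot 10^{9}$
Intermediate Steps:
$A{\left(z \right)} = 20$ ($A{\left(z \right)} = 0 + 20 = 20$)
$\left(- \frac{3602}{1431} + \left(1989 + 1296\right) \left(-771 + 1593\right)\right) \left(A{\left(-56 \right)} - 3550\right) = \left(- \frac{3602}{1431} + \left(1989 + 1296\right) \left(-771 + 1593\right)\right) \left(20 - 3550\right) = \left(\left(-3602\right) \frac{1}{1431} + 3285 \cdot 822\right) \left(-3530\right) = \left(- \frac{3602}{1431} + 2700270\right) \left(-3530\right) = \frac{3864082768}{1431} \left(-3530\right) = - \frac{13640212171040}{1431}$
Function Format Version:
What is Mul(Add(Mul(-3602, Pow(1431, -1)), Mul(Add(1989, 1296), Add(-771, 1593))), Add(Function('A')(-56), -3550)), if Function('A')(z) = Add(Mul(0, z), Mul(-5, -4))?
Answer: Rational(-13640212171040, 1431) ≈ -9.5319e+9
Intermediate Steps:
Function('A')(z) = 20 (Function('A')(z) = Add(0, 20) = 20)
Mul(Add(Mul(-3602, Pow(1431, -1)), Mul(Add(1989, 1296), Add(-771, 1593))), Add(Function('A')(-56), -3550)) = Mul(Add(Mul(-3602, Pow(1431, -1)), Mul(Add(1989, 1296), Add(-771, 1593))), Add(20, -3550)) = Mul(Add(Mul(-3602, Rational(1, 1431)), Mul(3285, 822)), -3530) = Mul(Add(Rational(-3602, 1431), 2700270), -3530) = Mul(Rational(3864082768, 1431), -3530) = Rational(-13640212171040, 1431)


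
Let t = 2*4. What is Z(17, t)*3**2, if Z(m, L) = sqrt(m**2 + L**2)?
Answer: 9*sqrt(353) ≈ 169.09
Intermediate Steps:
t = 8
Z(m, L) = sqrt(L**2 + m**2)
Z(17, t)*3**2 = sqrt(8**2 + 17**2)*3**2 = sqrt(64 + 289)*9 = sqrt(353)*9 = 9*sqrt(353)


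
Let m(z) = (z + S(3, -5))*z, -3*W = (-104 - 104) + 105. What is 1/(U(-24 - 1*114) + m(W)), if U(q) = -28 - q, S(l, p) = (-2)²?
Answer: 9/12835 ≈ 0.00070121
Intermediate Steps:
S(l, p) = 4
W = 103/3 (W = -((-104 - 104) + 105)/3 = -(-208 + 105)/3 = -⅓*(-103) = 103/3 ≈ 34.333)
m(z) = z*(4 + z) (m(z) = (z + 4)*z = (4 + z)*z = z*(4 + z))
1/(U(-24 - 1*114) + m(W)) = 1/((-28 - (-24 - 1*114)) + 103*(4 + 103/3)/3) = 1/((-28 - (-24 - 114)) + (103/3)*(115/3)) = 1/((-28 - 1*(-138)) + 11845/9) = 1/((-28 + 138) + 11845/9) = 1/(110 + 11845/9) = 1/(12835/9) = 9/12835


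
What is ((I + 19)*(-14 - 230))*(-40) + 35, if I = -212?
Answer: -1883645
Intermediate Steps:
((I + 19)*(-14 - 230))*(-40) + 35 = ((-212 + 19)*(-14 - 230))*(-40) + 35 = -193*(-244)*(-40) + 35 = 47092*(-40) + 35 = -1883680 + 35 = -1883645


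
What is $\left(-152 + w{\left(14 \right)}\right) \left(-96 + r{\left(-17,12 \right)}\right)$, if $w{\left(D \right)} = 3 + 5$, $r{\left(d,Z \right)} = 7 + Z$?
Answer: $11088$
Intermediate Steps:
$w{\left(D \right)} = 8$
$\left(-152 + w{\left(14 \right)}\right) \left(-96 + r{\left(-17,12 \right)}\right) = \left(-152 + 8\right) \left(-96 + \left(7 + 12\right)\right) = - 144 \left(-96 + 19\right) = \left(-144\right) \left(-77\right) = 11088$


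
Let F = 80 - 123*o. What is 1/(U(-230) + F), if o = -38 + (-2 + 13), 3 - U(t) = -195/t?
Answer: 46/156545 ≈ 0.00029385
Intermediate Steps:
U(t) = 3 + 195/t (U(t) = 3 - (-195)/t = 3 + 195/t)
o = -27 (o = -38 + 11 = -27)
F = 3401 (F = 80 - 123*(-27) = 80 + 3321 = 3401)
1/(U(-230) + F) = 1/((3 + 195/(-230)) + 3401) = 1/((3 + 195*(-1/230)) + 3401) = 1/((3 - 39/46) + 3401) = 1/(99/46 + 3401) = 1/(156545/46) = 46/156545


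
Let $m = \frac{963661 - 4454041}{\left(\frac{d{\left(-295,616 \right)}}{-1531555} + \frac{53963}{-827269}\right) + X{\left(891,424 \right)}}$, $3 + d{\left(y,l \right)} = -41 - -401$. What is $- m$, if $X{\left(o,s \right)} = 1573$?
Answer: $\frac{4422339289829402100}{1992920599355537} \approx 2219.0$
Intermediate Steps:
$d{\left(y,l \right)} = 357$ ($d{\left(y,l \right)} = -3 - -360 = -3 + \left(-41 + 401\right) = -3 + 360 = 357$)
$m = - \frac{4422339289829402100}{1992920599355537}$ ($m = \frac{963661 - 4454041}{\left(\frac{357}{-1531555} + \frac{53963}{-827269}\right) + 1573} = - \frac{3490380}{\left(357 \left(- \frac{1}{1531555}\right) + 53963 \left(- \frac{1}{827269}\right)\right) + 1573} = - \frac{3490380}{\left(- \frac{357}{1531555} - \frac{53963}{827269}\right) + 1573} = - \frac{3490380}{- \frac{82942637498}{1267007973295} + 1573} = - \frac{3490380}{\frac{1992920599355537}{1267007973295}} = \left(-3490380\right) \frac{1267007973295}{1992920599355537} = - \frac{4422339289829402100}{1992920599355537} \approx -2219.0$)
$- m = \left(-1\right) \left(- \frac{4422339289829402100}{1992920599355537}\right) = \frac{4422339289829402100}{1992920599355537}$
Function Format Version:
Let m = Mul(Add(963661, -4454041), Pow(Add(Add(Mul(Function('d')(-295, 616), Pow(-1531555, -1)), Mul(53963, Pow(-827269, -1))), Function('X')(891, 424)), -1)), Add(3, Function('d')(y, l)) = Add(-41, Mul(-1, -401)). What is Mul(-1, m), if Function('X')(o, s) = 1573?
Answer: Rational(4422339289829402100, 1992920599355537) ≈ 2219.0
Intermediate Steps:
Function('d')(y, l) = 357 (Function('d')(y, l) = Add(-3, Add(-41, Mul(-1, -401))) = Add(-3, Add(-41, 401)) = Add(-3, 360) = 357)
m = Rational(-4422339289829402100, 1992920599355537) (m = Mul(Add(963661, -4454041), Pow(Add(Add(Mul(357, Pow(-1531555, -1)), Mul(53963, Pow(-827269, -1))), 1573), -1)) = Mul(-3490380, Pow(Add(Add(Mul(357, Rational(-1, 1531555)), Mul(53963, Rational(-1, 827269))), 1573), -1)) = Mul(-3490380, Pow(Add(Add(Rational(-357, 1531555), Rational(-53963, 827269)), 1573), -1)) = Mul(-3490380, Pow(Add(Rational(-82942637498, 1267007973295), 1573), -1)) = Mul(-3490380, Pow(Rational(1992920599355537, 1267007973295), -1)) = Mul(-3490380, Rational(1267007973295, 1992920599355537)) = Rational(-4422339289829402100, 1992920599355537) ≈ -2219.0)
Mul(-1, m) = Mul(-1, Rational(-4422339289829402100, 1992920599355537)) = Rational(4422339289829402100, 1992920599355537)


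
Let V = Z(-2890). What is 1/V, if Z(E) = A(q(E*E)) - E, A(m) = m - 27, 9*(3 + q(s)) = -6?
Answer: 3/8578 ≈ 0.00034973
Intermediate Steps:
q(s) = -11/3 (q(s) = -3 + (1/9)*(-6) = -3 - 2/3 = -11/3)
A(m) = -27 + m
Z(E) = -92/3 - E (Z(E) = (-27 - 11/3) - E = -92/3 - E)
V = 8578/3 (V = -92/3 - 1*(-2890) = -92/3 + 2890 = 8578/3 ≈ 2859.3)
1/V = 1/(8578/3) = 3/8578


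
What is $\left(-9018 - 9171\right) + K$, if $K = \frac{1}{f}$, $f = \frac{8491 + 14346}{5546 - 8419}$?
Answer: $- \frac{415385066}{22837} \approx -18189.0$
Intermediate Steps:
$f = - \frac{22837}{2873}$ ($f = \frac{22837}{-2873} = 22837 \left(- \frac{1}{2873}\right) = - \frac{22837}{2873} \approx -7.9488$)
$K = - \frac{2873}{22837}$ ($K = \frac{1}{- \frac{22837}{2873}} = - \frac{2873}{22837} \approx -0.1258$)
$\left(-9018 - 9171\right) + K = \left(-9018 - 9171\right) - \frac{2873}{22837} = -18189 - \frac{2873}{22837} = - \frac{415385066}{22837}$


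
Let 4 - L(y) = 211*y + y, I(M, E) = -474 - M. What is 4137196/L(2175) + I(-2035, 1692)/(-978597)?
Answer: -1012341841217/112806790578 ≈ -8.9741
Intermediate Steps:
L(y) = 4 - 212*y (L(y) = 4 - (211*y + y) = 4 - 212*y)
4137196/L(2175) + I(-2035, 1692)/(-978597) = 4137196/(4 - 212*2175) + (-474 - 1*(-2035))/(-978597) = 4137196/(4 - 461100) + (-474 + 2035)*(-1/978597) = 4137196/(-461096) + 1561*(-1/978597) = 4137196*(-1/461096) - 1561/978597 = -1034299/115274 - 1561/978597 = -1012341841217/112806790578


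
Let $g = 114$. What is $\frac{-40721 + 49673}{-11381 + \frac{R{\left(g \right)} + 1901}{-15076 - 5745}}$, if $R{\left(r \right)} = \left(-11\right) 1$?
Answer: $- \frac{186389592}{236965691} \approx -0.78657$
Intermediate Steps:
$R{\left(r \right)} = -11$
$\frac{-40721 + 49673}{-11381 + \frac{R{\left(g \right)} + 1901}{-15076 - 5745}} = \frac{-40721 + 49673}{-11381 + \frac{-11 + 1901}{-15076 - 5745}} = \frac{8952}{-11381 + \frac{1890}{-20821}} = \frac{8952}{-11381 + 1890 \left(- \frac{1}{20821}\right)} = \frac{8952}{-11381 - \frac{1890}{20821}} = \frac{8952}{- \frac{236965691}{20821}} = 8952 \left(- \frac{20821}{236965691}\right) = - \frac{186389592}{236965691}$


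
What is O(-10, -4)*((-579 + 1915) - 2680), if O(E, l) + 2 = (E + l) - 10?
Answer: 34944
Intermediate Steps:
O(E, l) = -12 + E + l (O(E, l) = -2 + ((E + l) - 10) = -2 + (-10 + E + l) = -12 + E + l)
O(-10, -4)*((-579 + 1915) - 2680) = (-12 - 10 - 4)*((-579 + 1915) - 2680) = -26*(1336 - 2680) = -26*(-1344) = 34944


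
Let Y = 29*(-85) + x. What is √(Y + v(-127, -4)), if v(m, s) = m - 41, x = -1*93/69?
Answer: I*√1393570/23 ≈ 51.326*I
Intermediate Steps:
x = -31/23 (x = -93*1/69 = -31/23 ≈ -1.3478)
Y = -56726/23 (Y = 29*(-85) - 31/23 = -2465 - 31/23 = -56726/23 ≈ -2466.3)
v(m, s) = -41 + m
√(Y + v(-127, -4)) = √(-56726/23 + (-41 - 127)) = √(-56726/23 - 168) = √(-60590/23) = I*√1393570/23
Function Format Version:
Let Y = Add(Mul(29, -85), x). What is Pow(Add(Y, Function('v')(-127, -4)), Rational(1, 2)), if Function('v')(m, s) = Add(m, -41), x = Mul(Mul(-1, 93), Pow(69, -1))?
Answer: Mul(Rational(1, 23), I, Pow(1393570, Rational(1, 2))) ≈ Mul(51.326, I)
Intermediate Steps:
x = Rational(-31, 23) (x = Mul(-93, Rational(1, 69)) = Rational(-31, 23) ≈ -1.3478)
Y = Rational(-56726, 23) (Y = Add(Mul(29, -85), Rational(-31, 23)) = Add(-2465, Rational(-31, 23)) = Rational(-56726, 23) ≈ -2466.3)
Function('v')(m, s) = Add(-41, m)
Pow(Add(Y, Function('v')(-127, -4)), Rational(1, 2)) = Pow(Add(Rational(-56726, 23), Add(-41, -127)), Rational(1, 2)) = Pow(Add(Rational(-56726, 23), -168), Rational(1, 2)) = Pow(Rational(-60590, 23), Rational(1, 2)) = Mul(Rational(1, 23), I, Pow(1393570, Rational(1, 2)))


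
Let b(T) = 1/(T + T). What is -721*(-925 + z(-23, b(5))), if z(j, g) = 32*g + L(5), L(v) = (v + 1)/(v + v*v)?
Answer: 3322368/5 ≈ 6.6447e+5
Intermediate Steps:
b(T) = 1/(2*T)
L(v) = (1 + v)/(v + v²)
z(j, g) = ⅕ + 32*g (z(j, g) = 32*g + 1/5 = 32*g + ⅕ = ⅕ + 32*g)
-721*(-925 + z(-23, b(5))) = -721*(-925 + (⅕ + 32*((½)/5))) = -721*(-925 + (⅕ + 32*((½)*(⅕)))) = -721*(-925 + (⅕ + 32*(⅒))) = -721*(-925 + (⅕ + 16/5)) = -721*(-925 + 17/5) = -721*(-4608/5) = 3322368/5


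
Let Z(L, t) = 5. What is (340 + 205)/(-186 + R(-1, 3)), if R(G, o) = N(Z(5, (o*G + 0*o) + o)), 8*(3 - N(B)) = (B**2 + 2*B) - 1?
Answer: -2180/749 ≈ -2.9105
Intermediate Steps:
N(B) = 25/8 - B/4 - B**2/8 (N(B) = 3 - ((B**2 + 2*B) - 1)/8 = 3 - (-1 + B**2 + 2*B)/8 = 3 + (1/8 - B/4 - B**2/8) = 25/8 - B/4 - B**2/8)
R(G, o) = -5/4 (R(G, o) = 25/8 - 1/4*5 - 1/8*5**2 = 25/8 - 5/4 - 1/8*25 = 25/8 - 5/4 - 25/8 = -5/4)
(340 + 205)/(-186 + R(-1, 3)) = (340 + 205)/(-186 - 5/4) = 545/(-749/4) = 545*(-4/749) = -2180/749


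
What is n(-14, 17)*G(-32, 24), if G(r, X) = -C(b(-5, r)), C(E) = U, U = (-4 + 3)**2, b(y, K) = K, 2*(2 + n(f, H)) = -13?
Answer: 17/2 ≈ 8.5000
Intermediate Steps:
n(f, H) = -17/2 (n(f, H) = -2 + (1/2)*(-13) = -2 - 13/2 = -17/2)
U = 1 (U = (-1)**2 = 1)
C(E) = 1
G(r, X) = -1 (G(r, X) = -1*1 = -1)
n(-14, 17)*G(-32, 24) = -17/2*(-1) = 17/2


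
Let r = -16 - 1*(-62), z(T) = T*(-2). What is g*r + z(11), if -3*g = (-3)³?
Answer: 392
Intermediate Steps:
z(T) = -2*T
g = 9 (g = -⅓*(-3)³ = -⅓*(-27) = 9)
r = 46 (r = -16 + 62 = 46)
g*r + z(11) = 9*46 - 2*11 = 414 - 22 = 392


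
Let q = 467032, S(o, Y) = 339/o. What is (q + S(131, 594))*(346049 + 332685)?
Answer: 41525985261754/131 ≈ 3.1699e+11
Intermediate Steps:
(q + S(131, 594))*(346049 + 332685) = (467032 + 339/131)*(346049 + 332685) = (467032 + 339*(1/131))*678734 = (467032 + 339/131)*678734 = (61181531/131)*678734 = 41525985261754/131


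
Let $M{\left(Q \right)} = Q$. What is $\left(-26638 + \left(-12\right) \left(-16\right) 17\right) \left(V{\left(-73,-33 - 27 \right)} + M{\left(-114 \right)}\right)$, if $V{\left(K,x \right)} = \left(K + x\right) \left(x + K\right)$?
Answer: $-410798050$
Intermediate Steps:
$V{\left(K,x \right)} = \left(K + x\right)^{2}$ ($V{\left(K,x \right)} = \left(K + x\right) \left(K + x\right) = \left(K + x\right)^{2}$)
$\left(-26638 + \left(-12\right) \left(-16\right) 17\right) \left(V{\left(-73,-33 - 27 \right)} + M{\left(-114 \right)}\right) = \left(-26638 + \left(-12\right) \left(-16\right) 17\right) \left(\left(-73 - 60\right)^{2} - 114\right) = \left(-26638 + 192 \cdot 17\right) \left(\left(-73 - 60\right)^{2} - 114\right) = \left(-26638 + 3264\right) \left(\left(-73 - 60\right)^{2} - 114\right) = - 23374 \left(\left(-133\right)^{2} - 114\right) = - 23374 \left(17689 - 114\right) = \left(-23374\right) 17575 = -410798050$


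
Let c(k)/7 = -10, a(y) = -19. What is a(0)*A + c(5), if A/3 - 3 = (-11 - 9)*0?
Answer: -241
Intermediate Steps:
A = 9 (A = 9 + 3*((-11 - 9)*0) = 9 + 3*(-20*0) = 9 + 3*0 = 9 + 0 = 9)
c(k) = -70 (c(k) = 7*(-10) = -70)
a(0)*A + c(5) = -19*9 - 70 = -171 - 70 = -241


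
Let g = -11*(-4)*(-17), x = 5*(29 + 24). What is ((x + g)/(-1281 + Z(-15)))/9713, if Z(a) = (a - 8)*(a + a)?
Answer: 161/1913461 ≈ 8.4141e-5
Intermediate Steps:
x = 265 (x = 5*53 = 265)
Z(a) = 2*a*(-8 + a) (Z(a) = (-8 + a)*(2*a) = 2*a*(-8 + a))
g = -748 (g = 44*(-17) = -748)
((x + g)/(-1281 + Z(-15)))/9713 = ((265 - 748)/(-1281 + 2*(-15)*(-8 - 15)))/9713 = -483/(-1281 + 2*(-15)*(-23))*(1/9713) = -483/(-1281 + 690)*(1/9713) = -483/(-591)*(1/9713) = -483*(-1/591)*(1/9713) = (161/197)*(1/9713) = 161/1913461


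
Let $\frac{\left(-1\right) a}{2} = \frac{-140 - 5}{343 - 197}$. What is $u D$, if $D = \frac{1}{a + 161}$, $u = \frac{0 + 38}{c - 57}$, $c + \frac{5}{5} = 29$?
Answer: $- \frac{1387}{172521} \approx -0.0080396$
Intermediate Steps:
$c = 28$ ($c = -1 + 29 = 28$)
$a = \frac{145}{73}$ ($a = - 2 \frac{-140 - 5}{343 - 197} = - 2 \left(- \frac{145}{146}\right) = - 2 \left(\left(-145\right) \frac{1}{146}\right) = \left(-2\right) \left(- \frac{145}{146}\right) = \frac{145}{73} \approx 1.9863$)
$u = - \frac{38}{29}$ ($u = \frac{0 + 38}{28 - 57} = \frac{38}{-29} = 38 \left(- \frac{1}{29}\right) = - \frac{38}{29} \approx -1.3103$)
$D = \frac{73}{11898}$ ($D = \frac{1}{\frac{145}{73} + 161} = \frac{1}{\frac{11898}{73}} = \frac{73}{11898} \approx 0.0061355$)
$u D = \left(- \frac{38}{29}\right) \frac{73}{11898} = - \frac{1387}{172521}$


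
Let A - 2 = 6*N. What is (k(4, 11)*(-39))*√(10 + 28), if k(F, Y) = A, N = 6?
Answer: -1482*√38 ≈ -9135.7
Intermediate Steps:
A = 38 (A = 2 + 6*6 = 2 + 36 = 38)
k(F, Y) = 38
(k(4, 11)*(-39))*√(10 + 28) = (38*(-39))*√(10 + 28) = -1482*√38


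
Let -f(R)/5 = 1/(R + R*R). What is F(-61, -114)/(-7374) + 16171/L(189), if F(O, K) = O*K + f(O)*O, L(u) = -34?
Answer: -716888357/1504296 ≈ -476.56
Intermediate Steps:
f(R) = -5/(R + R²) (f(R) = -5/(R + R*R) = -5/(R + R²))
F(O, K) = -5/(1 + O) + K*O (F(O, K) = O*K + (-5/(O*(1 + O)))*O = K*O - 5/(1 + O) = -5/(1 + O) + K*O)
F(-61, -114)/(-7374) + 16171/L(189) = ((-5 - 114*(-61)*(1 - 61))/(1 - 61))/(-7374) + 16171/(-34) = ((-5 - 114*(-61)*(-60))/(-60))*(-1/7374) + 16171*(-1/34) = -(-5 - 417240)/60*(-1/7374) - 16171/34 = -1/60*(-417245)*(-1/7374) - 16171/34 = (83449/12)*(-1/7374) - 16171/34 = -83449/88488 - 16171/34 = -716888357/1504296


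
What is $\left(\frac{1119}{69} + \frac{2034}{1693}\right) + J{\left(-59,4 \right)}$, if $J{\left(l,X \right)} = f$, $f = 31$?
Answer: $\frac{1885380}{38939} \approx 48.419$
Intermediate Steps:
$J{\left(l,X \right)} = 31$
$\left(\frac{1119}{69} + \frac{2034}{1693}\right) + J{\left(-59,4 \right)} = \left(\frac{1119}{69} + \frac{2034}{1693}\right) + 31 = \left(1119 \cdot \frac{1}{69} + 2034 \cdot \frac{1}{1693}\right) + 31 = \left(\frac{373}{23} + \frac{2034}{1693}\right) + 31 = \frac{678271}{38939} + 31 = \frac{1885380}{38939}$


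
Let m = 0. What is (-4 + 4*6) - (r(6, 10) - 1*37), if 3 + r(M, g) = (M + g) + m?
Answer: 44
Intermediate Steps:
r(M, g) = -3 + M + g (r(M, g) = -3 + ((M + g) + 0) = -3 + (M + g) = -3 + M + g)
(-4 + 4*6) - (r(6, 10) - 1*37) = (-4 + 4*6) - ((-3 + 6 + 10) - 1*37) = (-4 + 24) - (13 - 37) = 20 - 1*(-24) = 20 + 24 = 44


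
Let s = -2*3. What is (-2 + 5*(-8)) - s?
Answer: -36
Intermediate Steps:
s = -6
(-2 + 5*(-8)) - s = (-2 + 5*(-8)) - 1*(-6) = (-2 - 40) + 6 = -42 + 6 = -36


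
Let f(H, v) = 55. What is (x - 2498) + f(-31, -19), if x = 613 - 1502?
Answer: -3332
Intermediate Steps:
x = -889
(x - 2498) + f(-31, -19) = (-889 - 2498) + 55 = -3387 + 55 = -3332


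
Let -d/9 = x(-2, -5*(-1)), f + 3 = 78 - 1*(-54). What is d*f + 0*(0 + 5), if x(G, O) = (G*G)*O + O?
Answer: -29025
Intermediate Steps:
f = 129 (f = -3 + (78 - 1*(-54)) = -3 + (78 + 54) = -3 + 132 = 129)
x(G, O) = O + O*G² (x(G, O) = G²*O + O = O*G² + O = O + O*G²)
d = -225 (d = -9*(-5*(-1))*(1 + (-2)²) = -45*(1 + 4) = -45*5 = -9*25 = -225)
d*f + 0*(0 + 5) = -225*129 + 0*(0 + 5) = -29025 + 0*5 = -29025 + 0 = -29025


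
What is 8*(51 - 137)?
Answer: -688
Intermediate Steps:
8*(51 - 137) = 8*(-86) = -688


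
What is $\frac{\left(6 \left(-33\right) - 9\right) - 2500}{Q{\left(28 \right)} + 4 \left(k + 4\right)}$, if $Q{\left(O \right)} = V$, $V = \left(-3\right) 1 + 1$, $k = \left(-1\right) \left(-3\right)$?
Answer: $- \frac{2707}{26} \approx -104.12$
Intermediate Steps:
$k = 3$
$V = -2$ ($V = -3 + 1 = -2$)
$Q{\left(O \right)} = -2$
$\frac{\left(6 \left(-33\right) - 9\right) - 2500}{Q{\left(28 \right)} + 4 \left(k + 4\right)} = \frac{\left(6 \left(-33\right) - 9\right) - 2500}{-2 + 4 \left(3 + 4\right)} = \frac{\left(-198 - 9\right) - 2500}{-2 + 4 \cdot 7} = \frac{-207 - 2500}{-2 + 28} = - \frac{2707}{26}$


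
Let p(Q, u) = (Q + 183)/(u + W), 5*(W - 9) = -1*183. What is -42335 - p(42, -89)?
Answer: -24680180/583 ≈ -42333.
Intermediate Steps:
W = -138/5 (W = 9 + (-1*183)/5 = 9 + (⅕)*(-183) = 9 - 183/5 = -138/5 ≈ -27.600)
p(Q, u) = (183 + Q)/(-138/5 + u) (p(Q, u) = (Q + 183)/(u - 138/5) = (183 + Q)/(-138/5 + u))
-42335 - p(42, -89) = -42335 - 5*(183 + 42)/(-138 + 5*(-89)) = -42335 - 5*225/(-138 - 445) = -42335 - 5*225/(-583) = -42335 - 5*(-1)*225/583 = -42335 - 1*(-1125/583) = -42335 + 1125/583 = -24680180/583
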